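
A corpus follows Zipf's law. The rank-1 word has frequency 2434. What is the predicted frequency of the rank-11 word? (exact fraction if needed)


Zipf's law: freq(rank) = f1 / rank
f1 = 2434, rank = 11
freq = 2434 / 11
GCD(2434, 11) = 1
Simplified: 2434/11

2434/11


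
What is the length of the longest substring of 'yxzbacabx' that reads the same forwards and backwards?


Scanning 'yxzbacabx' for palindromic substrings.
Substring at positions 3-7: 'bacab'.
Check: reverse('bacab') = 'bacab' -> palindrome confirmed.
Neighbouring characters ('z' / 'x') break symmetry, so it cannot extend further.
No longer palindromic substring exists; longest length = 5

5


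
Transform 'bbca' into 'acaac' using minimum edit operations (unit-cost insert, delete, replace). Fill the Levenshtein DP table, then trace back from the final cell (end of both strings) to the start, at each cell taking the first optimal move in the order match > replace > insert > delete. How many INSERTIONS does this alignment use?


Edit distance = 4. Backtracking from cell (4, 5) with preference match > replace > insert > delete,
then listing the resulting alignment 'bbca' -> 'acaac' left to right:
  Step 1: replace b->a
  Step 2: replace b->c
  Step 3: replace c->a
  Step 4: keep 'a'
  Step 5: insert 'c' [insertion #1]
Total insertions: 1

1


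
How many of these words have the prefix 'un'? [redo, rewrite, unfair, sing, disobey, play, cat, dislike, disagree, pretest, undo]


Checking each word for prefix 'un':
  'redo' -> no (count: 0)
  'rewrite' -> no (count: 0)
  'unfair' -> YES, starts with 'un' (count: 1)
  'sing' -> no (count: 1)
  'disobey' -> no (count: 1)
  'play' -> no (count: 1)
  'cat' -> no (count: 1)
  'dislike' -> no (count: 1)
  'disagree' -> no (count: 1)
  'pretest' -> no (count: 1)
  'undo' -> YES, starts with 'un' (count: 2)
Total with prefix 'un': 2

2


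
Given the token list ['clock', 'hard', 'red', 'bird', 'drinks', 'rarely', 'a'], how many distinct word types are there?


Listing all tokens and tracking unique types:
  Token 1: 'clock' -> NEW (unique so far: 1)
  Token 2: 'hard' -> NEW (unique so far: 2)
  Token 3: 'red' -> NEW (unique so far: 3)
  Token 4: 'bird' -> NEW (unique so far: 4)
  Token 5: 'drinks' -> NEW (unique so far: 5)
  Token 6: 'rarely' -> NEW (unique so far: 6)
  Token 7: 'a' -> NEW (unique so far: 7)
Unique types: ('a', 'bird', 'clock', 'drinks', 'hard', 'rarely', 'red')
Vocabulary size: 7

7


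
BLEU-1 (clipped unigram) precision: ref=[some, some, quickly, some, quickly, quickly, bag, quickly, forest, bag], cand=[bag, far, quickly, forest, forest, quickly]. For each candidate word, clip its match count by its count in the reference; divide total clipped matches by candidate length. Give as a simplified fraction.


Reference word counts: {'bag': 2, 'forest': 1, 'quickly': 4, 'some': 3}
Checking each candidate word (with clipping):
  'bag' -> in reference (ref count 2, used 1/2) -> match (matches: 1)
  'far' -> not in reference -> no match (matches: 1)
  'quickly' -> in reference (ref count 4, used 1/4) -> match (matches: 2)
  'forest' -> in reference (ref count 1, used 1/1) -> match (matches: 3)
  'forest' -> ref count 1 already used up (1/1) -> clipped, no match (matches: 3)
  'quickly' -> in reference (ref count 4, used 2/4) -> match (matches: 4)
Clipped matches: 4, Candidate length: 6
Precision = 4/6 = 2/3

2/3


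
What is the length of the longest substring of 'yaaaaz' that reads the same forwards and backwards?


Scanning 'yaaaaz' for palindromic substrings.
Substring at positions 1-4: 'aaaa'.
Check: reverse('aaaa') = 'aaaa' -> palindrome confirmed.
Neighbouring characters ('y' / 'z') break symmetry, so it cannot extend further.
No longer palindromic substring exists; longest length = 4

4


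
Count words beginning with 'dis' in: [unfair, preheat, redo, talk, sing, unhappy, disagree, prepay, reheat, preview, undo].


Checking each word for prefix 'dis':
  'unfair' -> no (count: 0)
  'preheat' -> no (count: 0)
  'redo' -> no (count: 0)
  'talk' -> no (count: 0)
  'sing' -> no (count: 0)
  'unhappy' -> no (count: 0)
  'disagree' -> YES, starts with 'dis' (count: 1)
  'prepay' -> no (count: 1)
  'reheat' -> no (count: 1)
  'preview' -> no (count: 1)
  'undo' -> no (count: 1)
Total with prefix 'dis': 1

1


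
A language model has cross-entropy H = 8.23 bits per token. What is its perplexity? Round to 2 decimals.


Perplexity formula: PP = 2^H
H = 8.23
PP = 2^8.23
Decompose: 2^8.23 = 2^8 * 2^0.23
2^8 = 256, 2^0.23 ~ 1.1728349
PP ~ 256 * 1.1728349 = 300.2457344
Rounded to 2 decimals: 300.25

300.25


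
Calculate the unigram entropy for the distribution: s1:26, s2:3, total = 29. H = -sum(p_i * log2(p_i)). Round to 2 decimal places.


Computing entropy H = -sum(p_i * log2(p_i)):
  s1: p = 26/29 = 0.8966, -p*log2(p) = 0.1412
  s2: p = 3/29 = 0.1034, -p*log2(p) = 0.3386
H = sum of terms = 0.4798
Rounded to 2 decimals: 0.48

0.48


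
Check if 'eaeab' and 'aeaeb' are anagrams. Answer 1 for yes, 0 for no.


Sort characters of 'eaeab': 'aabee'
Sort characters of 'aeaeb': 'aabee'
Sorted forms match -> they ARE anagrams
Result: 1

1


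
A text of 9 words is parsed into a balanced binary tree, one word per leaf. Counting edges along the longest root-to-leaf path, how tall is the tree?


In a balanced binary tree with n leaves the deepest leaf is ceil(log2(n)) edges below the root.
log2(9) = 3.1699
ceil(3.1699) = 4
height (edges) = 4

4


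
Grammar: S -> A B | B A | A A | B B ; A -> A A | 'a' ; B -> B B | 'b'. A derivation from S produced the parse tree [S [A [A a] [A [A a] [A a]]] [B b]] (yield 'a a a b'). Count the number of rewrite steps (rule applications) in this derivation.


Every bracketed nonterminal node [X ...] in the tree is produced by exactly one rule application.
Reading the tree off as a leftmost derivation:
  Step 1: S  =>  A B   (applied S -> A B)
  Step 2: A B  =>  A A B   (applied A -> A A)
  Step 3: A A B  =>  a A B   (applied A -> a)
  Step 4: a A B  =>  a A A B   (applied A -> A A)
  Step 5: a A A B  =>  a a A B   (applied A -> a)
  Step 6: a a A B  =>  a a a B   (applied A -> a)
  Step 7: a a a B  =>  a a a b   (applied B -> b)
Final yield: a a a b
Total rewrite steps: 7

7


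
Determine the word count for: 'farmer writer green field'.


Counting words by splitting on spaces:
  Word 1: 'farmer'
  Word 2: 'writer'
  Word 3: 'green'
  Word 4: 'field'
Total words: 4

4


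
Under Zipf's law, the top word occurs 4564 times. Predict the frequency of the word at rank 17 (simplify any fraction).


Zipf's law: freq(rank) = f1 / rank
f1 = 4564, rank = 17
freq = 4564 / 17
GCD(4564, 17) = 1
Simplified: 4564/17

4564/17


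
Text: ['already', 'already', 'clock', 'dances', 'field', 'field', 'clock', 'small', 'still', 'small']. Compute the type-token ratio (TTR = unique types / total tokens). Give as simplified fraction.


Tokens: 10
Unique types: ('already', 'clock', 'dances', 'field', 'small', 'still') = 6
TTR = 6/10
Simplify: divide both by 2 -> 3/5
TTR = 3/5

3/5


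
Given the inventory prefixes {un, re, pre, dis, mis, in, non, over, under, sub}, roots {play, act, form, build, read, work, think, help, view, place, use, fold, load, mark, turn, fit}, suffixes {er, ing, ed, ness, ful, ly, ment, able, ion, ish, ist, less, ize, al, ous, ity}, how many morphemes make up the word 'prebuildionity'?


Segmenting 'prebuildionity' against the inventory:
  'pre' -> prefix (morpheme 1)
  'build' -> root (morpheme 2)
  'ion' -> suffix (morpheme 3)
  'ity' -> suffix (morpheme 4)
Total morphemes: 4

4


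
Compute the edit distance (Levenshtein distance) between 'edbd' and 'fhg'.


Building DP table for s1='edbd' (len 4) and s2='fhg' (len 3):
       f  h  g
    0  1  2  3
  e 1  1  2  3
  d 2  2  2  3
  b 3  3  3  3
  d 4  4  4  4
Edit distance = dp[4][3] = 4

4


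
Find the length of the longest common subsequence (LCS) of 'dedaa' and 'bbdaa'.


DP table for LCS of 'dedaa' and 'bbdaa':
       b  b  d  a  a
    0  0  0  0  0  0
  d 0  0  0  1  1  1
  e 0  0  0  1  1  1
  d 0  0  0  1  1  1
  a 0  0  0  1  2  2
  a 0  0  0  1  2  3
LCS: 'daa'
LCS length = 3

3


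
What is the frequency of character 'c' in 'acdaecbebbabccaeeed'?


Scanning 'acdaecbebbabccaeeed' for 'c':
  Position 1: 'c' -> MATCH (count: 1)
  Position 5: 'c' -> MATCH (count: 2)
  Position 12: 'c' -> MATCH (count: 3)
  Position 13: 'c' -> MATCH (count: 4)
Total occurrences of 'c': 4

4


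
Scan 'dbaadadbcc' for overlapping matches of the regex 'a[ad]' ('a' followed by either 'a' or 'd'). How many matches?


Pattern: a[ad] means 'a' followed by either 'a' or 'd'.
Scanning 'dbaadadbcc' position-by-position:
  Pos 0: window 'db' -> no
  Pos 1: window 'ba' -> no
  Pos 2: window 'aa' -> MATCH
  Pos 3: window 'ad' -> MATCH
  Pos 4: window 'da' -> no
  Pos 5: window 'ad' -> MATCH
  Pos 6: window 'db' -> no
  Pos 7: window 'bc' -> no
  Pos 8: window 'cc' -> no
  Pos 9: window 'c' -> no
Total matches: 3

3


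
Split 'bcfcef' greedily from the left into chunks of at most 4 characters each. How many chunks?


'bcfcef' has 6 characters.
Chunking with max size 4:
  Chunk 1: 'bcfc' (positions 0-3)
  Chunk 2: 'ef' (positions 4-5)
Total chunks: ceil(6 / 4) = 2

2


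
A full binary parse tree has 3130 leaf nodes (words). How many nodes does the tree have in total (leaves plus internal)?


Leaf nodes (terminals): 3130
Internal nodes = n - 1 = 3130 - 1 = 3129
Total = leaves + internal = 3130 + 3129 = 6259

6259


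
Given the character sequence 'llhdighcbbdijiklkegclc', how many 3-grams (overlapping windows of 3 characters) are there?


String 'llhdighcbbdijiklkegclc' has length L = 22.
Number of overlapping n-grams = L - n + 1
Substituting: 22 - 3 + 1 = 20

20


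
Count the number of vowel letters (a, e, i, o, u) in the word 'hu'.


Scanning each character of 'hu':
  Position 1: 'h' -> consonant (running count: 0)
  Position 2: 'u' -> vowel (running count: 1)
Total vowels: 1

1


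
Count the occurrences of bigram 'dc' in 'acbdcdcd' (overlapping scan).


Scanning 'acbdcdcd' for bigram 'dc':
  Position 0: 'ac' -> no
  Position 1: 'cb' -> no
  Position 2: 'bd' -> no
  Position 3: 'dc' -> MATCH
  Position 4: 'cd' -> no
  Position 5: 'dc' -> MATCH
  Position 6: 'cd' -> no
Total matches: 2

2


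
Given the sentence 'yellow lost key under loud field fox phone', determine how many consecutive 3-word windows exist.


Word trigrams from [8] words:
  Trigram 1: (yellow lost key)
  Trigram 2: (lost key under)
  Trigram 3: (key under loud)
  Trigram 4: (under loud field)
  Trigram 5: (loud field fox)
  Trigram 6: (field fox phone)
Total word trigrams: 8 - 2 = 6

6


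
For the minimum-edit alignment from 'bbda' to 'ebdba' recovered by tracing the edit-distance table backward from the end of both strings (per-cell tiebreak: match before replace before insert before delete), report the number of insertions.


Edit distance = 2. Backtracking from cell (4, 5) with preference match > replace > insert > delete,
then listing the resulting alignment 'bbda' -> 'ebdba' left to right:
  Step 1: replace b->e
  Step 2: keep 'b'
  Step 3: keep 'd'
  Step 4: insert 'b' [insertion #1]
  Step 5: keep 'a'
Total insertions: 1

1


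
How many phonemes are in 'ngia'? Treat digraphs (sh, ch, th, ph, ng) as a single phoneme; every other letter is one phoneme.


Parsing 'ngia' greedily, digraphs first:
  'ng' -> digraph (1 consonant phoneme) (phonemes so far: 1)
  'i' -> vowel phoneme (phonemes so far: 2)
  'a' -> vowel phoneme (phonemes so far: 3)
Total phonemes: 3

3


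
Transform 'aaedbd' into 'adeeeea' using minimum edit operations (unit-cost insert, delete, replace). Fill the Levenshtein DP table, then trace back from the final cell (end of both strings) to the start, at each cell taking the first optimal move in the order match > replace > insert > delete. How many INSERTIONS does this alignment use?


Edit distance = 5. Backtracking from cell (6, 7) with preference match > replace > insert > delete,
then listing the resulting alignment 'aaedbd' -> 'adeeeea' left to right:
  Step 1: keep 'a'
  Step 2: insert 'd' [insertion #1]
  Step 3: replace a->e
  Step 4: keep 'e'
  Step 5: replace d->e
  Step 6: replace b->e
  Step 7: replace d->a
Total insertions: 1

1


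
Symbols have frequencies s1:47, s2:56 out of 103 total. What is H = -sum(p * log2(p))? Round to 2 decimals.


Computing entropy H = -sum(p_i * log2(p_i)):
  s1: p = 47/103 = 0.4563, -p*log2(p) = 0.5165
  s2: p = 56/103 = 0.5437, -p*log2(p) = 0.4780
H = sum of terms = 0.9945
Rounded to 2 decimals: 0.99

0.99


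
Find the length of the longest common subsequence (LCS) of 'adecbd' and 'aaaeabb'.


DP table for LCS of 'adecbd' and 'aaaeabb':
       a  a  a  e  a  b  b
    0  0  0  0  0  0  0  0
  a 0  1  1  1  1  1  1  1
  d 0  1  1  1  1  1  1  1
  e 0  1  1  1  2  2  2  2
  c 0  1  1  1  2  2  2  2
  b 0  1  1  1  2  2  3  3
  d 0  1  1  1  2  2  3  3
LCS: 'aeb'
LCS length = 3

3


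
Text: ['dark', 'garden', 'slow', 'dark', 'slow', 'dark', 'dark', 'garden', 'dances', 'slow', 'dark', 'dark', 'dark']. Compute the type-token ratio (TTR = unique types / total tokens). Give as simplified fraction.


Tokens: 13
Unique types: ('dances', 'dark', 'garden', 'slow') = 4
TTR = 4/13
Already in lowest terms.

4/13


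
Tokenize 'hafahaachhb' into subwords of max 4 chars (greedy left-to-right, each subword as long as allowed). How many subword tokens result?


'hafahaachhb' has 11 characters.
Chunking with max size 4:
  Chunk 1: 'hafa' (positions 0-3)
  Chunk 2: 'haac' (positions 4-7)
  Chunk 3: 'hhb' (positions 8-10)
Total chunks: ceil(11 / 4) = 3

3


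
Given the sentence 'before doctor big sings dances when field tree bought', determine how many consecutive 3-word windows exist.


Word trigrams from [9] words:
  Trigram 1: (before doctor big)
  Trigram 2: (doctor big sings)
  Trigram 3: (big sings dances)
  Trigram 4: (sings dances when)
  Trigram 5: (dances when field)
  Trigram 6: (when field tree)
  Trigram 7: (field tree bought)
Total word trigrams: 9 - 2 = 7

7


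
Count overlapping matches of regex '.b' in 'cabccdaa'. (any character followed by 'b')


Pattern: .b means any character followed by 'b'.
Scanning 'cabccdaa' position-by-position:
  Pos 0: window 'ca' -> no
  Pos 1: window 'ab' -> MATCH
  Pos 2: window 'bc' -> no
  Pos 3: window 'cc' -> no
  Pos 4: window 'cd' -> no
  Pos 5: window 'da' -> no
  Pos 6: window 'aa' -> no
  Pos 7: window 'a' -> no
Total matches: 1

1


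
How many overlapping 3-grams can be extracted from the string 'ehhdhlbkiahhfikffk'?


String 'ehhdhlbkiahhfikffk' has length L = 18.
Number of overlapping n-grams = L - n + 1
Substituting: 18 - 3 + 1 = 16

16


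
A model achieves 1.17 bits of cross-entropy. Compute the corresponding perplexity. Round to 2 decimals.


Perplexity formula: PP = 2^H
H = 1.17
PP = 2^1.17
Decompose: 2^1.17 = 2^1 * 2^0.17
2^1 = 2, 2^0.17 ~ 1.1250585
PP ~ 2 * 1.1250585 = 2.2501170
Rounded to 2 decimals: 2.25

2.25


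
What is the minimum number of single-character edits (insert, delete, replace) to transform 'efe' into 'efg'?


Building DP table for s1='efe' (len 3) and s2='efg' (len 3):
       e  f  g
    0  1  2  3
  e 1  0  1  2
  f 2  1  0  1
  e 3  2  1  1
Edit distance = dp[3][3] = 1

1


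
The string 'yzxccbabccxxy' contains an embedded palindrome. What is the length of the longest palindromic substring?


Scanning 'yzxccbabccxxy' for palindromic substrings.
Substring at positions 2-10: 'xccbabccx'.
Check: reverse('xccbabccx') = 'xccbabccx' -> palindrome confirmed.
Neighbouring characters ('z' / 'x') break symmetry, so it cannot extend further.
No longer palindromic substring exists; longest length = 9

9


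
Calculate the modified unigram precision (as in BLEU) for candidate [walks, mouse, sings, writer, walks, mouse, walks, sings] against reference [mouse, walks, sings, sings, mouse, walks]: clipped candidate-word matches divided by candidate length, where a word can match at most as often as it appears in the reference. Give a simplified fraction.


Reference word counts: {'mouse': 2, 'sings': 2, 'walks': 2}
Checking each candidate word (with clipping):
  'walks' -> in reference (ref count 2, used 1/2) -> match (matches: 1)
  'mouse' -> in reference (ref count 2, used 1/2) -> match (matches: 2)
  'sings' -> in reference (ref count 2, used 1/2) -> match (matches: 3)
  'writer' -> not in reference -> no match (matches: 3)
  'walks' -> in reference (ref count 2, used 2/2) -> match (matches: 4)
  'mouse' -> in reference (ref count 2, used 2/2) -> match (matches: 5)
  'walks' -> ref count 2 already used up (2/2) -> clipped, no match (matches: 5)
  'sings' -> in reference (ref count 2, used 2/2) -> match (matches: 6)
Clipped matches: 6, Candidate length: 8
Precision = 6/8 = 3/4

3/4


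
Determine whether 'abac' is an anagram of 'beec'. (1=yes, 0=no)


Sort characters of 'abac': 'aabc'
Sort characters of 'beec': 'bcee'
Sorted forms differ -> they are NOT anagrams
Result: 0

0


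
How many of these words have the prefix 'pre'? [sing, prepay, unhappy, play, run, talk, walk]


Checking each word for prefix 'pre':
  'sing' -> no (count: 0)
  'prepay' -> YES, starts with 'pre' (count: 1)
  'unhappy' -> no (count: 1)
  'play' -> no (count: 1)
  'run' -> no (count: 1)
  'talk' -> no (count: 1)
  'walk' -> no (count: 1)
Total with prefix 'pre': 1

1


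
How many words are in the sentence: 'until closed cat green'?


Counting words by splitting on spaces:
  Word 1: 'until'
  Word 2: 'closed'
  Word 3: 'cat'
  Word 4: 'green'
Total words: 4

4


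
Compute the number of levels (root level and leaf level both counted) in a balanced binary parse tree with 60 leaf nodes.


In a balanced binary tree with n leaves the deepest leaf is ceil(log2(n)) edges below the root,
so counting node levels inclusive of root and leaves gives ceil(log2(n)) + 1 levels.
log2(60) = 5.9069
ceil(5.9069) = 6
levels = 6 + 1 = 7

7


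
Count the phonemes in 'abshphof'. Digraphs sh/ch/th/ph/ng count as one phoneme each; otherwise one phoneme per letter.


Parsing 'abshphof' greedily, digraphs first:
  'a' -> vowel phoneme (phonemes so far: 1)
  'b' -> consonant phoneme (phonemes so far: 2)
  'sh' -> digraph (1 consonant phoneme) (phonemes so far: 3)
  'ph' -> digraph (1 consonant phoneme) (phonemes so far: 4)
  'o' -> vowel phoneme (phonemes so far: 5)
  'f' -> consonant phoneme (phonemes so far: 6)
Total phonemes: 6

6


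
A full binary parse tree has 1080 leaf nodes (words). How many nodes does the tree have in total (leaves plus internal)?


Leaf nodes (terminals): 1080
Internal nodes = n - 1 = 1080 - 1 = 1079
Total = leaves + internal = 1080 + 1079 = 2159

2159


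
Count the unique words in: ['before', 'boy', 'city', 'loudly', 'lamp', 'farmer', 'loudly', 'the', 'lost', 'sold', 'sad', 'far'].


Listing all tokens and tracking unique types:
  Token 1: 'before' -> NEW (unique so far: 1)
  Token 2: 'boy' -> NEW (unique so far: 2)
  Token 3: 'city' -> NEW (unique so far: 3)
  Token 4: 'loudly' -> NEW (unique so far: 4)
  Token 5: 'lamp' -> NEW (unique so far: 5)
  Token 6: 'farmer' -> NEW (unique so far: 6)
  Token 7: 'loudly' -> duplicate (unique so far: 6)
  Token 8: 'the' -> NEW (unique so far: 7)
  Token 9: 'lost' -> NEW (unique so far: 8)
  Token 10: 'sold' -> NEW (unique so far: 9)
  Token 11: 'sad' -> NEW (unique so far: 10)
  Token 12: 'far' -> NEW (unique so far: 11)
Unique types: ('before', 'boy', 'city', 'far', 'farmer', 'lamp', 'lost', 'loudly', 'sad', 'sold', 'the')
Vocabulary size: 11

11


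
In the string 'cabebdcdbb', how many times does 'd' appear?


Scanning 'cabebdcdbb' for 'd':
  Position 5: 'd' -> MATCH (count: 1)
  Position 7: 'd' -> MATCH (count: 2)
Total occurrences of 'd': 2

2


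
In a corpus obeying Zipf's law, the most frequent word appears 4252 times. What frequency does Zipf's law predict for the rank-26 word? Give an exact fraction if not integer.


Zipf's law: freq(rank) = f1 / rank
f1 = 4252, rank = 26
freq = 4252 / 26
GCD(4252, 26) = 2
Simplified: 2126/13

2126/13


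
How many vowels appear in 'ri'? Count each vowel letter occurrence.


Scanning each character of 'ri':
  Position 1: 'r' -> consonant (running count: 0)
  Position 2: 'i' -> vowel (running count: 1)
Total vowels: 1

1


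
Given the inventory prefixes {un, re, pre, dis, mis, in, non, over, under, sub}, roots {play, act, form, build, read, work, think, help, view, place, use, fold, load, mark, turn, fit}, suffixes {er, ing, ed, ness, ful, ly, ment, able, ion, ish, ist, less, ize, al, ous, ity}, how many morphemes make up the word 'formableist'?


Segmenting 'formableist' against the inventory:
  'form' -> root (morpheme 1)
  'able' -> suffix (morpheme 2)
  'ist' -> suffix (morpheme 3)
Total morphemes: 3

3


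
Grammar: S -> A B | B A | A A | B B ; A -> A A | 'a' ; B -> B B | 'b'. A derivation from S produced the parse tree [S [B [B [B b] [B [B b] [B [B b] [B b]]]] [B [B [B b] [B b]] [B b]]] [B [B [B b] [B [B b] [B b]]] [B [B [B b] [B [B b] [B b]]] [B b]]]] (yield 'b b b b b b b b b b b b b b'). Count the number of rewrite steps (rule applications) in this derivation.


Every bracketed nonterminal node [X ...] in the tree is produced by exactly one rule application.
Reading the tree off as a leftmost derivation:
  Step 1: S  =>  B B   (applied S -> B B)
  Step 2: B B  =>  B B B   (applied B -> B B)
  Step 3: B B B  =>  B B B B   (applied B -> B B)
  Step 4: B B B B  =>  b B B B   (applied B -> b)
  Step 5: b B B B  =>  b B B B B   (applied B -> B B)
  Step 6: b B B B B  =>  b b B B B   (applied B -> b)
  Step 7: b b B B B  =>  b b B B B B   (applied B -> B B)
  Step 8: b b B B B B  =>  b b b B B B   (applied B -> b)
  Step 9: b b b B B B  =>  b b b b B B   (applied B -> b)
  Step 10: b b b b B B  =>  b b b b B B B   (applied B -> B B)
  Step 11: b b b b B B B  =>  b b b b B B B B   (applied B -> B B)
  Step 12: b b b b B B B B  =>  b b b b b B B B   (applied B -> b)
  Step 13: b b b b b B B B  =>  b b b b b b B B   (applied B -> b)
  Step 14: b b b b b b B B  =>  b b b b b b b B   (applied B -> b)
  Step 15: b b b b b b b B  =>  b b b b b b b B B   (applied B -> B B)
  Step 16: b b b b b b b B B  =>  b b b b b b b B B B   (applied B -> B B)
  Step 17: b b b b b b b B B B  =>  b b b b b b b b B B   (applied B -> b)
  Step 18: b b b b b b b b B B  =>  b b b b b b b b B B B   (applied B -> B B)
  Step 19: b b b b b b b b B B B  =>  b b b b b b b b b B B   (applied B -> b)
  Step 20: b b b b b b b b b B B  =>  b b b b b b b b b b B   (applied B -> b)
  Step 21: b b b b b b b b b b B  =>  b b b b b b b b b b B B   (applied B -> B B)
  Step 22: b b b b b b b b b b B B  =>  b b b b b b b b b b B B B   (applied B -> B B)
  Step 23: b b b b b b b b b b B B B  =>  b b b b b b b b b b b B B   (applied B -> b)
  Step 24: b b b b b b b b b b b B B  =>  b b b b b b b b b b b B B B   (applied B -> B B)
  Step 25: b b b b b b b b b b b B B B  =>  b b b b b b b b b b b b B B   (applied B -> b)
  Step 26: b b b b b b b b b b b b B B  =>  b b b b b b b b b b b b b B   (applied B -> b)
  Step 27: b b b b b b b b b b b b b B  =>  b b b b b b b b b b b b b b   (applied B -> b)
Final yield: b b b b b b b b b b b b b b
Total rewrite steps: 27

27


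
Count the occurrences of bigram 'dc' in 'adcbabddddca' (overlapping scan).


Scanning 'adcbabddddca' for bigram 'dc':
  Position 0: 'ad' -> no
  Position 1: 'dc' -> MATCH
  Position 2: 'cb' -> no
  Position 3: 'ba' -> no
  Position 4: 'ab' -> no
  Position 5: 'bd' -> no
  Position 6: 'dd' -> no
  Position 7: 'dd' -> no
  Position 8: 'dd' -> no
  Position 9: 'dc' -> MATCH
  Position 10: 'ca' -> no
Total matches: 2

2


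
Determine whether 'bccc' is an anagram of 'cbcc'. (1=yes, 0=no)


Sort characters of 'bccc': 'bccc'
Sort characters of 'cbcc': 'bccc'
Sorted forms match -> they ARE anagrams
Result: 1

1


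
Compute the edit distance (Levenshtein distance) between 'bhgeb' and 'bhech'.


Building DP table for s1='bhgeb' (len 5) and s2='bhech' (len 5):
       b  h  e  c  h
    0  1  2  3  4  5
  b 1  0  1  2  3  4
  h 2  1  0  1  2  3
  g 3  2  1  1  2  3
  e 4  3  2  1  2  3
  b 5  4  3  2  2  3
Edit distance = dp[5][5] = 3

3


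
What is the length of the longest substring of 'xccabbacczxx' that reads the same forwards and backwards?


Scanning 'xccabbacczxx' for palindromic substrings.
Substring at positions 1-8: 'ccabbacc'.
Check: reverse('ccabbacc') = 'ccabbacc' -> palindrome confirmed.
Neighbouring characters ('x' / 'z') break symmetry, so it cannot extend further.
No longer palindromic substring exists; longest length = 8

8


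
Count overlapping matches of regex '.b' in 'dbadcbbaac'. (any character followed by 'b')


Pattern: .b means any character followed by 'b'.
Scanning 'dbadcbbaac' position-by-position:
  Pos 0: window 'db' -> MATCH
  Pos 1: window 'ba' -> no
  Pos 2: window 'ad' -> no
  Pos 3: window 'dc' -> no
  Pos 4: window 'cb' -> MATCH
  Pos 5: window 'bb' -> MATCH
  Pos 6: window 'ba' -> no
  Pos 7: window 'aa' -> no
  Pos 8: window 'ac' -> no
  Pos 9: window 'c' -> no
Total matches: 3

3


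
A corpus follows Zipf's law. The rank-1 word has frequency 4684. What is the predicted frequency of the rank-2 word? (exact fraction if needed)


Zipf's law: freq(rank) = f1 / rank
f1 = 4684, rank = 2
freq = 4684 / 2
= 2342

2342


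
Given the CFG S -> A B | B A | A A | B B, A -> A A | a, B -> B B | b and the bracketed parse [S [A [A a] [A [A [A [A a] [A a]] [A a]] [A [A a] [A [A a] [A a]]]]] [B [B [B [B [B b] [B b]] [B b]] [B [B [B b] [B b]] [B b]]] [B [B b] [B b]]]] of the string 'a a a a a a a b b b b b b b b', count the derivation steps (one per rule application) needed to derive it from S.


Every bracketed nonterminal node [X ...] in the tree is produced by exactly one rule application.
Reading the tree off as a leftmost derivation:
  Step 1: S  =>  A B   (applied S -> A B)
  Step 2: A B  =>  A A B   (applied A -> A A)
  Step 3: A A B  =>  a A B   (applied A -> a)
  Step 4: a A B  =>  a A A B   (applied A -> A A)
  Step 5: a A A B  =>  a A A A B   (applied A -> A A)
  Step 6: a A A A B  =>  a A A A A B   (applied A -> A A)
  Step 7: a A A A A B  =>  a a A A A B   (applied A -> a)
  Step 8: a a A A A B  =>  a a a A A B   (applied A -> a)
  Step 9: a a a A A B  =>  a a a a A B   (applied A -> a)
  Step 10: a a a a A B  =>  a a a a A A B   (applied A -> A A)
  Step 11: a a a a A A B  =>  a a a a a A B   (applied A -> a)
  Step 12: a a a a a A B  =>  a a a a a A A B   (applied A -> A A)
  Step 13: a a a a a A A B  =>  a a a a a a A B   (applied A -> a)
  Step 14: a a a a a a A B  =>  a a a a a a a B   (applied A -> a)
  Step 15: a a a a a a a B  =>  a a a a a a a B B   (applied B -> B B)
  Step 16: a a a a a a a B B  =>  a a a a a a a B B B   (applied B -> B B)
  Step 17: a a a a a a a B B B  =>  a a a a a a a B B B B   (applied B -> B B)
  Step 18: a a a a a a a B B B B  =>  a a a a a a a B B B B B   (applied B -> B B)
  Step 19: a a a a a a a B B B B B  =>  a a a a a a a b B B B B   (applied B -> b)
  Step 20: a a a a a a a b B B B B  =>  a a a a a a a b b B B B   (applied B -> b)
  Step 21: a a a a a a a b b B B B  =>  a a a a a a a b b b B B   (applied B -> b)
  Step 22: a a a a a a a b b b B B  =>  a a a a a a a b b b B B B   (applied B -> B B)
  Step 23: a a a a a a a b b b B B B  =>  a a a a a a a b b b B B B B   (applied B -> B B)
  Step 24: a a a a a a a b b b B B B B  =>  a a a a a a a b b b b B B B   (applied B -> b)
  Step 25: a a a a a a a b b b b B B B  =>  a a a a a a a b b b b b B B   (applied B -> b)
  Step 26: a a a a a a a b b b b b B B  =>  a a a a a a a b b b b b b B   (applied B -> b)
  Step 27: a a a a a a a b b b b b b B  =>  a a a a a a a b b b b b b B B   (applied B -> B B)
  Step 28: a a a a a a a b b b b b b B B  =>  a a a a a a a b b b b b b b B   (applied B -> b)
  Step 29: a a a a a a a b b b b b b b B  =>  a a a a a a a b b b b b b b b   (applied B -> b)
Final yield: a a a a a a a b b b b b b b b
Total rewrite steps: 29

29


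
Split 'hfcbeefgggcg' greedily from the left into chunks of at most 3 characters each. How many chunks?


'hfcbeefgggcg' has 12 characters.
Chunking with max size 3:
  Chunk 1: 'hfc' (positions 0-2)
  Chunk 2: 'bee' (positions 3-5)
  Chunk 3: 'fgg' (positions 6-8)
  Chunk 4: 'gcg' (positions 9-11)
Total chunks: ceil(12 / 3) = 4

4


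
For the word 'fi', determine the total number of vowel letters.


Scanning each character of 'fi':
  Position 1: 'f' -> consonant (running count: 0)
  Position 2: 'i' -> vowel (running count: 1)
Total vowels: 1

1


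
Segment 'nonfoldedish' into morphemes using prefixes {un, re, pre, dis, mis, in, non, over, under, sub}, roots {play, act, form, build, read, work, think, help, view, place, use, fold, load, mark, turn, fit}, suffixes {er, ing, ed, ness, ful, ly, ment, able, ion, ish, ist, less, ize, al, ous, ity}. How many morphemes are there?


Segmenting 'nonfoldedish' against the inventory:
  'non' -> prefix (morpheme 1)
  'fold' -> root (morpheme 2)
  'ed' -> suffix (morpheme 3)
  'ish' -> suffix (morpheme 4)
Total morphemes: 4

4


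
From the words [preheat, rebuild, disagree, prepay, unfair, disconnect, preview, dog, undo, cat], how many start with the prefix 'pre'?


Checking each word for prefix 'pre':
  'preheat' -> YES, starts with 'pre' (count: 1)
  'rebuild' -> no (count: 1)
  'disagree' -> no (count: 1)
  'prepay' -> YES, starts with 'pre' (count: 2)
  'unfair' -> no (count: 2)
  'disconnect' -> no (count: 2)
  'preview' -> YES, starts with 'pre' (count: 3)
  'dog' -> no (count: 3)
  'undo' -> no (count: 3)
  'cat' -> no (count: 3)
Total with prefix 'pre': 3

3


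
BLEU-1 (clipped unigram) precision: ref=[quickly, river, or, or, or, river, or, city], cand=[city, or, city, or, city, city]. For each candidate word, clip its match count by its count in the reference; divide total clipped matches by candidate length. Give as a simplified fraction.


Reference word counts: {'city': 1, 'or': 4, 'quickly': 1, 'river': 2}
Checking each candidate word (with clipping):
  'city' -> in reference (ref count 1, used 1/1) -> match (matches: 1)
  'or' -> in reference (ref count 4, used 1/4) -> match (matches: 2)
  'city' -> ref count 1 already used up (1/1) -> clipped, no match (matches: 2)
  'or' -> in reference (ref count 4, used 2/4) -> match (matches: 3)
  'city' -> ref count 1 already used up (1/1) -> clipped, no match (matches: 3)
  'city' -> ref count 1 already used up (1/1) -> clipped, no match (matches: 3)
Clipped matches: 3, Candidate length: 6
Precision = 3/6 = 1/2

1/2


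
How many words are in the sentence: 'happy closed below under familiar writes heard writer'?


Counting words by splitting on spaces:
  Word 1: 'happy'
  Word 2: 'closed'
  Word 3: 'below'
  Word 4: 'under'
  Word 5: 'familiar'
  Word 6: 'writes'
  Word 7: 'heard'
  Word 8: 'writer'
Total words: 8

8


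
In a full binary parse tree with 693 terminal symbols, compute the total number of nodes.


Leaf nodes (terminals): 693
Internal nodes = n - 1 = 693 - 1 = 692
Total = leaves + internal = 693 + 692 = 1385

1385


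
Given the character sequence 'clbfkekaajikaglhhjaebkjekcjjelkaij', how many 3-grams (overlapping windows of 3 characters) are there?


String 'clbfkekaajikaglhhjaebkjekcjjelkaij' has length L = 34.
Number of overlapping n-grams = L - n + 1
Substituting: 34 - 3 + 1 = 32

32


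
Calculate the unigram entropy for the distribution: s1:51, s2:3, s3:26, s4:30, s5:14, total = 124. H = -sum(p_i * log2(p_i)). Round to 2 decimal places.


Computing entropy H = -sum(p_i * log2(p_i)):
  s1: p = 51/124 = 0.4113, -p*log2(p) = 0.5272
  s2: p = 3/124 = 0.0242, -p*log2(p) = 0.1299
  s3: p = 26/124 = 0.2097, -p*log2(p) = 0.4726
  s4: p = 30/124 = 0.2419, -p*log2(p) = 0.4953
  s5: p = 14/124 = 0.1129, -p*log2(p) = 0.3553
H = sum of terms = 1.9803
Rounded to 2 decimals: 1.98

1.98


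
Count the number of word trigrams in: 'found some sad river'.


Word trigrams from [4] words:
  Trigram 1: (found some sad)
  Trigram 2: (some sad river)
Total word trigrams: 4 - 2 = 2

2


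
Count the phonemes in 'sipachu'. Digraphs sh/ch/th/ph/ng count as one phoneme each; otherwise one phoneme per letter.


Parsing 'sipachu' greedily, digraphs first:
  's' -> consonant phoneme (phonemes so far: 1)
  'i' -> vowel phoneme (phonemes so far: 2)
  'p' -> consonant phoneme (phonemes so far: 3)
  'a' -> vowel phoneme (phonemes so far: 4)
  'ch' -> digraph (1 consonant phoneme) (phonemes so far: 5)
  'u' -> vowel phoneme (phonemes so far: 6)
Total phonemes: 6

6


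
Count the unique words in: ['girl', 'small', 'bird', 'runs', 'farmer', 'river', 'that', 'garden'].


Listing all tokens and tracking unique types:
  Token 1: 'girl' -> NEW (unique so far: 1)
  Token 2: 'small' -> NEW (unique so far: 2)
  Token 3: 'bird' -> NEW (unique so far: 3)
  Token 4: 'runs' -> NEW (unique so far: 4)
  Token 5: 'farmer' -> NEW (unique so far: 5)
  Token 6: 'river' -> NEW (unique so far: 6)
  Token 7: 'that' -> NEW (unique so far: 7)
  Token 8: 'garden' -> NEW (unique so far: 8)
Unique types: ('bird', 'farmer', 'garden', 'girl', 'river', 'runs', 'small', 'that')
Vocabulary size: 8

8


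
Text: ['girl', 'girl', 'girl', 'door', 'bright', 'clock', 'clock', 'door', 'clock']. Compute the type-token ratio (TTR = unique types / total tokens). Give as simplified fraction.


Tokens: 9
Unique types: ('bright', 'clock', 'door', 'girl') = 4
TTR = 4/9
Already in lowest terms.

4/9


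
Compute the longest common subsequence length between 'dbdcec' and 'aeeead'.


DP table for LCS of 'dbdcec' and 'aeeead':
       a  e  e  e  a  d
    0  0  0  0  0  0  0
  d 0  0  0  0  0  0  1
  b 0  0  0  0  0  0  1
  d 0  0  0  0  0  0  1
  c 0  0  0  0  0  0  1
  e 0  0  1  1  1  1  1
  c 0  0  1  1  1  1  1
LCS: 'd'
LCS length = 1

1


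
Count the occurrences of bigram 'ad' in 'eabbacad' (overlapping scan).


Scanning 'eabbacad' for bigram 'ad':
  Position 0: 'ea' -> no
  Position 1: 'ab' -> no
  Position 2: 'bb' -> no
  Position 3: 'ba' -> no
  Position 4: 'ac' -> no
  Position 5: 'ca' -> no
  Position 6: 'ad' -> MATCH
Total matches: 1

1


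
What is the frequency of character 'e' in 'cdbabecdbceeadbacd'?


Scanning 'cdbabecdbceeadbacd' for 'e':
  Position 5: 'e' -> MATCH (count: 1)
  Position 10: 'e' -> MATCH (count: 2)
  Position 11: 'e' -> MATCH (count: 3)
Total occurrences of 'e': 3

3


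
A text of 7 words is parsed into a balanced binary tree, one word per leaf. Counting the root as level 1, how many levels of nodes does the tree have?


In a balanced binary tree with n leaves the deepest leaf is ceil(log2(n)) edges below the root,
so counting node levels inclusive of root and leaves gives ceil(log2(n)) + 1 levels.
log2(7) = 2.8074
ceil(2.8074) = 3
levels = 3 + 1 = 4

4


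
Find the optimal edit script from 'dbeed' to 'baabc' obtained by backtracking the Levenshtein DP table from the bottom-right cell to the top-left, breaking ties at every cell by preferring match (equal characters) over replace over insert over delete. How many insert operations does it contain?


Edit distance = 5. Backtracking from cell (5, 5) with preference match > replace > insert > delete,
then listing the resulting alignment 'dbeed' -> 'baabc' left to right:
  Step 1: replace d->b
  Step 2: replace b->a
  Step 3: replace e->a
  Step 4: replace e->b
  Step 5: replace d->c
Total insertions: 0

0


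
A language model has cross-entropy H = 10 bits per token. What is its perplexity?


Perplexity formula: PP = 2^H
H = 10
PP = 2^10
PP = 2^10 = 1024

1024


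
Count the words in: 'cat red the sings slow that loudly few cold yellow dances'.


Counting words by splitting on spaces:
  Word 1: 'cat'
  Word 2: 'red'
  Word 3: 'the'
  Word 4: 'sings'
  Word 5: 'slow'
  Word 6: 'that'
  Word 7: 'loudly'
  Word 8: 'few'
  Word 9: 'cold'
  Word 10: 'yellow'
  Word 11: 'dances'
Total words: 11

11


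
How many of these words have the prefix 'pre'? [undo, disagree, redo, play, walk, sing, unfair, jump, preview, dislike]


Checking each word for prefix 'pre':
  'undo' -> no (count: 0)
  'disagree' -> no (count: 0)
  'redo' -> no (count: 0)
  'play' -> no (count: 0)
  'walk' -> no (count: 0)
  'sing' -> no (count: 0)
  'unfair' -> no (count: 0)
  'jump' -> no (count: 0)
  'preview' -> YES, starts with 'pre' (count: 1)
  'dislike' -> no (count: 1)
Total with prefix 'pre': 1

1


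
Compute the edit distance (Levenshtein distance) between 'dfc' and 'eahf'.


Building DP table for s1='dfc' (len 3) and s2='eahf' (len 4):
       e  a  h  f
    0  1  2  3  4
  d 1  1  2  3  4
  f 2  2  2  3  3
  c 3  3  3  3  4
Edit distance = dp[3][4] = 4

4


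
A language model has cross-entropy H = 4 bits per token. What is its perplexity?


Perplexity formula: PP = 2^H
H = 4
PP = 2^4
Steps: 2^1 = 2, 2^2 = 4, 2^3 = 8, 2^4 = 16
PP = 16

16


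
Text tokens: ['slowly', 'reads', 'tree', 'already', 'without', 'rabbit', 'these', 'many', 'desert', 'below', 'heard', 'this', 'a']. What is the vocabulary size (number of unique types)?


Listing all tokens and tracking unique types:
  Token 1: 'slowly' -> NEW (unique so far: 1)
  Token 2: 'reads' -> NEW (unique so far: 2)
  Token 3: 'tree' -> NEW (unique so far: 3)
  Token 4: 'already' -> NEW (unique so far: 4)
  Token 5: 'without' -> NEW (unique so far: 5)
  Token 6: 'rabbit' -> NEW (unique so far: 6)
  Token 7: 'these' -> NEW (unique so far: 7)
  Token 8: 'many' -> NEW (unique so far: 8)
  Token 9: 'desert' -> NEW (unique so far: 9)
  Token 10: 'below' -> NEW (unique so far: 10)
  Token 11: 'heard' -> NEW (unique so far: 11)
  Token 12: 'this' -> NEW (unique so far: 12)
  Token 13: 'a' -> NEW (unique so far: 13)
Unique types: ('a', 'already', 'below', 'desert', 'heard', 'many', 'rabbit', 'reads', 'slowly', 'these', 'this', 'tree', 'without')
Vocabulary size: 13

13


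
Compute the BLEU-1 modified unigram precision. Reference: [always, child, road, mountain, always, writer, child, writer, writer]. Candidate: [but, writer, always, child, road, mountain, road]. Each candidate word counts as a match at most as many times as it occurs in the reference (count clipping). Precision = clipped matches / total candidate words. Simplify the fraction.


Reference word counts: {'always': 2, 'child': 2, 'mountain': 1, 'road': 1, 'writer': 3}
Checking each candidate word (with clipping):
  'but' -> not in reference -> no match (matches: 0)
  'writer' -> in reference (ref count 3, used 1/3) -> match (matches: 1)
  'always' -> in reference (ref count 2, used 1/2) -> match (matches: 2)
  'child' -> in reference (ref count 2, used 1/2) -> match (matches: 3)
  'road' -> in reference (ref count 1, used 1/1) -> match (matches: 4)
  'mountain' -> in reference (ref count 1, used 1/1) -> match (matches: 5)
  'road' -> ref count 1 already used up (1/1) -> clipped, no match (matches: 5)
Clipped matches: 5, Candidate length: 7
Precision = 5/7

5/7


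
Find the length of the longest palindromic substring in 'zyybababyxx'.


Scanning 'zyybababyxx' for palindromic substrings.
Substring at positions 2-8: 'ybababy'.
Check: reverse('ybababy') = 'ybababy' -> palindrome confirmed.
Neighbouring characters ('y' / 'x') break symmetry, so it cannot extend further.
No longer palindromic substring exists; longest length = 7

7


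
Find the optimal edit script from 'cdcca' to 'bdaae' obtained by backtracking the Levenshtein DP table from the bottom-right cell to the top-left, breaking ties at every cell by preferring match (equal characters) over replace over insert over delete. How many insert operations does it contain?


Edit distance = 4. Backtracking from cell (5, 5) with preference match > replace > insert > delete,
then listing the resulting alignment 'cdcca' -> 'bdaae' left to right:
  Step 1: replace c->b
  Step 2: keep 'd'
  Step 3: replace c->a
  Step 4: replace c->a
  Step 5: replace a->e
Total insertions: 0

0


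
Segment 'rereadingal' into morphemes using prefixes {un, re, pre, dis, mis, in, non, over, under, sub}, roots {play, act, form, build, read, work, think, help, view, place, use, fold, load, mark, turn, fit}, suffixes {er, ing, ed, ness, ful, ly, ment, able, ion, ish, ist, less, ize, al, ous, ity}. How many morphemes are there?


Segmenting 'rereadingal' against the inventory:
  're' -> prefix (morpheme 1)
  'read' -> root (morpheme 2)
  'ing' -> suffix (morpheme 3)
  'al' -> suffix (morpheme 4)
Total morphemes: 4

4
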